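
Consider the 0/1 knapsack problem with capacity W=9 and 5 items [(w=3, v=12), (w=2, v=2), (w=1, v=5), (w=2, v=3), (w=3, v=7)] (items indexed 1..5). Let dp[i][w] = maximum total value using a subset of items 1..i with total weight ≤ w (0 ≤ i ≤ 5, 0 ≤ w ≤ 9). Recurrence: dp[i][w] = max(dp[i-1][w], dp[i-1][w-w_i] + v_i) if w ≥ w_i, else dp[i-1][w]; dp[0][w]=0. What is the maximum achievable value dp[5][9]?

i\w   0   1   2   3   4   5   6   7   8   9
  0   0   0   0   0   0   0   0   0   0   0
  1   0   0   0  12  12  12  12  12  12  12
  2   0   0   2  12  12  14  14  14  14  14
  3   0   5   5  12  17  17  19  19  19  19
  4   0   5   5  12  17  17  20  20  22  22
  5   0   5   5  12  17  17  20  24  24  27

27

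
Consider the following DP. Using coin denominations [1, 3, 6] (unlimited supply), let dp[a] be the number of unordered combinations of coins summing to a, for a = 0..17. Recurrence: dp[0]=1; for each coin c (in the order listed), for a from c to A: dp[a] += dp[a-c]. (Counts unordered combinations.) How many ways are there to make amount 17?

after  coin     0     1     2     3     4     5     6     7     8     9    10    11    12    13    14    15    16    17
          1     1     1     1     1     1     1     1     1     1     1     1     1     1     1     1     1     1     1
          3     1     1     1     2     2     2     3     3     3     4     4     4     5     5     5     6     6     6
          6     1     1     1     2     2     2     4     4     4     6     6     6     9     9     9    12    12    12

12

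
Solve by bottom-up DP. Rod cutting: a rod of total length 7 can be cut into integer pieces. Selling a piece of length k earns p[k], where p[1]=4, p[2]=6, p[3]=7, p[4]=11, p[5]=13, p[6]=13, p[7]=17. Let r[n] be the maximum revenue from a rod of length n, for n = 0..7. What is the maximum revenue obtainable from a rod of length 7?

   n    0    1    2    3    4    5    6    7
r[n]    0    4    8   12   16   20   24   28

28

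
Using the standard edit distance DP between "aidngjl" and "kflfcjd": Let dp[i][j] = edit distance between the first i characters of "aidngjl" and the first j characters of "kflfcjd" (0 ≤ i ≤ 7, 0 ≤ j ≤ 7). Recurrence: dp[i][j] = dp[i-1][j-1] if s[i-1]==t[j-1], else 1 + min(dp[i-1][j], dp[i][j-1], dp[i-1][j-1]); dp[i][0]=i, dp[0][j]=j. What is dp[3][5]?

5

   ''  k  f  l  f  c  j  d
''  0  1  2  3  4  5  6  7
 a  1  1  2  3  4  5  6  7
 i  2  2  2  3  4  5  6  7
 d  3  3  3  3  4  5  6  6
 n  4  4  4  4  4  5  6  7
 g  5  5  5  5  5  5  6  7
 j  6  6  6  6  6  6  5  6
 l  7  7  7  6  7  7  6  6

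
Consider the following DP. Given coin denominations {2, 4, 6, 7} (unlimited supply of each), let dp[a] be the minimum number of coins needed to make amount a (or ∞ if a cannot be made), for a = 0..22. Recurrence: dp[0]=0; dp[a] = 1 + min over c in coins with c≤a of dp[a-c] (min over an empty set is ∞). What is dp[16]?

3

 a  0  1  2  3  4  5  6  7  8  9 10 11 12 13 14 15 16 17 18 19 20 21 22
dp  0  -  1  -  1  -  1  1  2  2  2  2  2  2  2  3  3  3  3  3  3  3  4
(- denotes ∞ / unreachable)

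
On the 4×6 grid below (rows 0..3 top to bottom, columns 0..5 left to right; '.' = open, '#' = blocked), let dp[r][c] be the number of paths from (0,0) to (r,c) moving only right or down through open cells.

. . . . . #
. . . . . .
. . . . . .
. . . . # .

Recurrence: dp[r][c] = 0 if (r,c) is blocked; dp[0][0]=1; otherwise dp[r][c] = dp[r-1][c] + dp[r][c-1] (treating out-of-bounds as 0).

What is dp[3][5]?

20

r\c   0   1   2   3   4   5
  0   1   1   1   1   1   0
  1   1   2   3   4   5   5
  2   1   3   6  10  15  20
  3   1   4  10  20   0  20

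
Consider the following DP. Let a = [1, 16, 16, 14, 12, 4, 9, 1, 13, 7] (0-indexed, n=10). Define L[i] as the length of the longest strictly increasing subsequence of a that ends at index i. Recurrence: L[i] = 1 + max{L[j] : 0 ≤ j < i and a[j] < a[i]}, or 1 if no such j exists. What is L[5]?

2

   i    0    1    2    3    4    5    6    7    8    9
a[i]    1   16   16   14   12    4    9    1   13    7
L[i]    1    2    2    2    2    2    3    1    4    3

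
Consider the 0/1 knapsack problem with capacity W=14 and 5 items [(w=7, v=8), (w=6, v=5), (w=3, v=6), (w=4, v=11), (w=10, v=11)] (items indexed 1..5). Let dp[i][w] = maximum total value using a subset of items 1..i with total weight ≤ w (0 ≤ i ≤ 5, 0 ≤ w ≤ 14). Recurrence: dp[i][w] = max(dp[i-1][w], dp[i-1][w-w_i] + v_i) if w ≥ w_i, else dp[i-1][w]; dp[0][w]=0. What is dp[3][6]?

6

i\w   0   1   2   3   4   5   6   7   8   9  10  11  12  13  14
  0   0   0   0   0   0   0   0   0   0   0   0   0   0   0   0
  1   0   0   0   0   0   0   0   8   8   8   8   8   8   8   8
  2   0   0   0   0   0   0   5   8   8   8   8   8   8  13  13
  3   0   0   0   6   6   6   6   8   8  11  14  14  14  14  14
  4   0   0   0   6  11  11  11  17  17  17  17  19  19  22  25
  5   0   0   0   6  11  11  11  17  17  17  17  19  19  22  25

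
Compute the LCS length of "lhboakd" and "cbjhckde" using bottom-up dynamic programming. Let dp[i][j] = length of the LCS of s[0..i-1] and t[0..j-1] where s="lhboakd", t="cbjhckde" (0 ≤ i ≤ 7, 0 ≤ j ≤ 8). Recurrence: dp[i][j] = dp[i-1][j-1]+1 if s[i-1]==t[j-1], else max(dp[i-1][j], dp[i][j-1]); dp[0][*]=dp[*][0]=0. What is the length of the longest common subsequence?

3

   ''  c  b  j  h  c  k  d  e
''  0  0  0  0  0  0  0  0  0
 l  0  0  0  0  0  0  0  0  0
 h  0  0  0  0  1  1  1  1  1
 b  0  0  1  1  1  1  1  1  1
 o  0  0  1  1  1  1  1  1  1
 a  0  0  1  1  1  1  1  1  1
 k  0  0  1  1  1  1  2  2  2
 d  0  0  1  1  1  1  2  3  3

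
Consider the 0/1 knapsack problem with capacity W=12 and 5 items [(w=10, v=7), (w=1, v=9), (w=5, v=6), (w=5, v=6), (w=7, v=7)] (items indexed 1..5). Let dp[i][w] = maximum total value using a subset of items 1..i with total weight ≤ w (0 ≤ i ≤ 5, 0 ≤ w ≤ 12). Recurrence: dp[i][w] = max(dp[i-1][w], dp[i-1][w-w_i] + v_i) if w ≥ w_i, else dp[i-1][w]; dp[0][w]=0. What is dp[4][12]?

21

i\w   0   1   2   3   4   5   6   7   8   9  10  11  12
  0   0   0   0   0   0   0   0   0   0   0   0   0   0
  1   0   0   0   0   0   0   0   0   0   0   7   7   7
  2   0   9   9   9   9   9   9   9   9   9   9  16  16
  3   0   9   9   9   9   9  15  15  15  15  15  16  16
  4   0   9   9   9   9   9  15  15  15  15  15  21  21
  5   0   9   9   9   9   9  15  15  16  16  16  21  21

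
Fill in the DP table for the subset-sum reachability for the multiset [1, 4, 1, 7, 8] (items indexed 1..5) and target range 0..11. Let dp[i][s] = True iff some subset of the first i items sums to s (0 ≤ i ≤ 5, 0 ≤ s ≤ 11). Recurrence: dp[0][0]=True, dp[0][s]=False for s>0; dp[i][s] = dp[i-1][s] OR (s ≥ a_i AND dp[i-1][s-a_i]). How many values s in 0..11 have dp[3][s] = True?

i\s   0   1   2   3   4   5   6   7   8   9  10  11
  0   T   F   F   F   F   F   F   F   F   F   F   F
  1   T   T   F   F   F   F   F   F   F   F   F   F
  2   T   T   F   F   T   T   F   F   F   F   F   F
  3   T   T   T   F   T   T   T   F   F   F   F   F
  4   T   T   T   F   T   T   T   T   T   T   F   T
  5   T   T   T   F   T   T   T   T   T   T   T   T

6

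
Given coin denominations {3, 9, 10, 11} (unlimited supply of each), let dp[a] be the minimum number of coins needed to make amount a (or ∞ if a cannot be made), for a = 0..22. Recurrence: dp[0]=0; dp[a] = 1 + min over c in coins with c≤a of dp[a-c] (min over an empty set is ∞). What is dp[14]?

 a  0  1  2  3  4  5  6  7  8  9 10 11 12 13 14 15 16 17 18 19 20 21 22
dp  0  -  -  1  -  -  2  -  -  1  1  1  2  2  2  3  3  3  2  2  2  2  2
(- denotes ∞ / unreachable)

2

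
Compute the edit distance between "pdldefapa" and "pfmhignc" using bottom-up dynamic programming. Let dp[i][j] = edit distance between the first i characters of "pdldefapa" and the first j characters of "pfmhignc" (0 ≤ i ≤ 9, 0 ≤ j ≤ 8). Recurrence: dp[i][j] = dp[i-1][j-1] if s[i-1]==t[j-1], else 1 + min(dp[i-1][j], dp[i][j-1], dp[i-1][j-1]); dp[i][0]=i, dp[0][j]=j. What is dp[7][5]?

   ''  p  f  m  h  i  g  n  c
''  0  1  2  3  4  5  6  7  8
 p  1  0  1  2  3  4  5  6  7
 d  2  1  1  2  3  4  5  6  7
 l  3  2  2  2  3  4  5  6  7
 d  4  3  3  3  3  4  5  6  7
 e  5  4  4  4  4  4  5  6  7
 f  6  5  4  5  5  5  5  6  7
 a  7  6  5  5  6  6  6  6  7
 p  8  7  6  6  6  7  7  7  7
 a  9  8  7  7  7  7  8  8  8

6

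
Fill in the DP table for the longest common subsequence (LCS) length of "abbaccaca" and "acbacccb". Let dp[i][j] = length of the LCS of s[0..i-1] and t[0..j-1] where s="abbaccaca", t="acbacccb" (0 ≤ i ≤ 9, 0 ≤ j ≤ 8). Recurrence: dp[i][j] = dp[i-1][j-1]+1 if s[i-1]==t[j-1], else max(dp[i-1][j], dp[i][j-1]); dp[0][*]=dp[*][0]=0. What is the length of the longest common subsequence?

6

   ''  a  c  b  a  c  c  c  b
''  0  0  0  0  0  0  0  0  0
 a  0  1  1  1  1  1  1  1  1
 b  0  1  1  2  2  2  2  2  2
 b  0  1  1  2  2  2  2  2  3
 a  0  1  1  2  3  3  3  3  3
 c  0  1  2  2  3  4  4  4  4
 c  0  1  2  2  3  4  5  5  5
 a  0  1  2  2  3  4  5  5  5
 c  0  1  2  2  3  4  5  6  6
 a  0  1  2  2  3  4  5  6  6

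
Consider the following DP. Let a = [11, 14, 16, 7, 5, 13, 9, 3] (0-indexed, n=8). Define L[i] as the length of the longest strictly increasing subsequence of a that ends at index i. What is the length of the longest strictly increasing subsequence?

3

   i    0    1    2    3    4    5    6    7
a[i]   11   14   16    7    5   13    9    3
L[i]    1    2    3    1    1    2    2    1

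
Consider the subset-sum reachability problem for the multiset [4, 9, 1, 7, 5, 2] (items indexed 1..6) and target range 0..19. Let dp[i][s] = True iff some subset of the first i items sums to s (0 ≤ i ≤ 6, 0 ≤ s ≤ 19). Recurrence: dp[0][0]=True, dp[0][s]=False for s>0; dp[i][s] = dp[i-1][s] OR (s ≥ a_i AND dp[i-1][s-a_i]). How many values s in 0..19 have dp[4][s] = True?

14

i\s   0   1   2   3   4   5   6   7   8   9  10  11  12  13  14  15  16  17  18  19
  0   T   F   F   F   F   F   F   F   F   F   F   F   F   F   F   F   F   F   F   F
  1   T   F   F   F   T   F   F   F   F   F   F   F   F   F   F   F   F   F   F   F
  2   T   F   F   F   T   F   F   F   F   T   F   F   F   T   F   F   F   F   F   F
  3   T   T   F   F   T   T   F   F   F   T   T   F   F   T   T   F   F   F   F   F
  4   T   T   F   F   T   T   F   T   T   T   T   T   T   T   T   F   T   T   F   F
  5   T   T   F   F   T   T   T   T   T   T   T   T   T   T   T   T   T   T   T   T
  6   T   T   T   T   T   T   T   T   T   T   T   T   T   T   T   T   T   T   T   T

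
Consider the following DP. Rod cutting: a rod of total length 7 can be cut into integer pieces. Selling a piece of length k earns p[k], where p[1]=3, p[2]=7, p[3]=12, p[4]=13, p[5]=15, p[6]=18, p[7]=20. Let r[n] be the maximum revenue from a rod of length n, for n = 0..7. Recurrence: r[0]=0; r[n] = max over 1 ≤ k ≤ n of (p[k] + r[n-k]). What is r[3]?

12

   n    0    1    2    3    4    5    6    7
r[n]    0    3    7   12   15   19   24   27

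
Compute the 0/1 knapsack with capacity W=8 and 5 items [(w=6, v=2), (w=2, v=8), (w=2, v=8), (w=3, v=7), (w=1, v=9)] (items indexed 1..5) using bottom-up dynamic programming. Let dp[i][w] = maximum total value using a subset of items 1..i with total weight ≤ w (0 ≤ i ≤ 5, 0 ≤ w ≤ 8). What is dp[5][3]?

i\w   0   1   2   3   4   5   6   7   8
  0   0   0   0   0   0   0   0   0   0
  1   0   0   0   0   0   0   2   2   2
  2   0   0   8   8   8   8   8   8  10
  3   0   0   8   8  16  16  16  16  16
  4   0   0   8   8  16  16  16  23  23
  5   0   9   9  17  17  25  25  25  32

17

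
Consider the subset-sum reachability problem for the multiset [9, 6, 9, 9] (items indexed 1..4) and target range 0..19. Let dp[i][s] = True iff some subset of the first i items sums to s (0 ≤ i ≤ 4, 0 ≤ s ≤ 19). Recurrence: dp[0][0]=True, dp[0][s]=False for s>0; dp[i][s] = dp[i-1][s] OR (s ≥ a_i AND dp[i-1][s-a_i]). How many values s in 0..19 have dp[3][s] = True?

5

i\s   0   1   2   3   4   5   6   7   8   9  10  11  12  13  14  15  16  17  18  19
  0   T   F   F   F   F   F   F   F   F   F   F   F   F   F   F   F   F   F   F   F
  1   T   F   F   F   F   F   F   F   F   T   F   F   F   F   F   F   F   F   F   F
  2   T   F   F   F   F   F   T   F   F   T   F   F   F   F   F   T   F   F   F   F
  3   T   F   F   F   F   F   T   F   F   T   F   F   F   F   F   T   F   F   T   F
  4   T   F   F   F   F   F   T   F   F   T   F   F   F   F   F   T   F   F   T   F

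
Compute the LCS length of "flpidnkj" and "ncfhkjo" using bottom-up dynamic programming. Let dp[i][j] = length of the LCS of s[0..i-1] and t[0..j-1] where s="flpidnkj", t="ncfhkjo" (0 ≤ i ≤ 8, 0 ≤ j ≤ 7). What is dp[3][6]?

1

   ''  n  c  f  h  k  j  o
''  0  0  0  0  0  0  0  0
 f  0  0  0  1  1  1  1  1
 l  0  0  0  1  1  1  1  1
 p  0  0  0  1  1  1  1  1
 i  0  0  0  1  1  1  1  1
 d  0  0  0  1  1  1  1  1
 n  0  1  1  1  1  1  1  1
 k  0  1  1  1  1  2  2  2
 j  0  1  1  1  1  2  3  3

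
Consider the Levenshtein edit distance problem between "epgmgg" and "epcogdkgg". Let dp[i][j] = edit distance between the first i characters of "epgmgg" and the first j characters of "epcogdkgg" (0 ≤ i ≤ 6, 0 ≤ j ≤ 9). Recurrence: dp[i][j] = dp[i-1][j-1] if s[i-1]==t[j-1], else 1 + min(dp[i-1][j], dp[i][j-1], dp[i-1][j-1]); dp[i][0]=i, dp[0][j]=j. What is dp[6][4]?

   ''  e  p  c  o  g  d  k  g  g
''  0  1  2  3  4  5  6  7  8  9
 e  1  0  1  2  3  4  5  6  7  8
 p  2  1  0  1  2  3  4  5  6  7
 g  3  2  1  1  2  2  3  4  5  6
 m  4  3  2  2  2  3  3  4  5  6
 g  5  4  3  3  3  2  3  4  4  5
 g  6  5  4  4  4  3  3  4  4  4

4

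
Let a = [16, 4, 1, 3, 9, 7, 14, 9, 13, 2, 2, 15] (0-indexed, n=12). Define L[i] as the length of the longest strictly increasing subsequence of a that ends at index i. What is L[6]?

4

   i    0    1    2    3    4    5    6    7    8    9   10   11
a[i]   16    4    1    3    9    7   14    9   13    2    2   15
L[i]    1    1    1    2    3    3    4    4    5    2    2    6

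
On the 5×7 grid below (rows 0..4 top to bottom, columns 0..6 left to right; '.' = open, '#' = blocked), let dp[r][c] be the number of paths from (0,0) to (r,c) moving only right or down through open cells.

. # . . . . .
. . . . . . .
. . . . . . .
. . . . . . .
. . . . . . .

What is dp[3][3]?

10

r\c   0   1   2   3   4   5   6
  0   1   0   0   0   0   0   0
  1   1   1   1   1   1   1   1
  2   1   2   3   4   5   6   7
  3   1   3   6  10  15  21  28
  4   1   4  10  20  35  56  84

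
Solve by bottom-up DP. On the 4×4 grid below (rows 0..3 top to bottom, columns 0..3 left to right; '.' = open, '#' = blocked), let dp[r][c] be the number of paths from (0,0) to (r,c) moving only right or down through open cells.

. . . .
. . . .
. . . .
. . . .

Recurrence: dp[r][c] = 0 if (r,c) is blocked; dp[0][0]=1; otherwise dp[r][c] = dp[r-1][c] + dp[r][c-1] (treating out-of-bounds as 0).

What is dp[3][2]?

r\c   0   1   2   3
  0   1   1   1   1
  1   1   2   3   4
  2   1   3   6  10
  3   1   4  10  20

10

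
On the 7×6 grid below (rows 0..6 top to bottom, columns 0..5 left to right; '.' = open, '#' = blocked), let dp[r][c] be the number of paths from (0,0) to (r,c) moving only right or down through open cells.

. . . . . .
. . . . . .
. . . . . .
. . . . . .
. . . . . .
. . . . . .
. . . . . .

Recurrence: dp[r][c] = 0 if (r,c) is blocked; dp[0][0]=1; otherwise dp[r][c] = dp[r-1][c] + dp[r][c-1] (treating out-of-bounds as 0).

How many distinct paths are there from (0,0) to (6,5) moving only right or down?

462

r\c   0   1   2   3   4   5
  0   1   1   1   1   1   1
  1   1   2   3   4   5   6
  2   1   3   6  10  15  21
  3   1   4  10  20  35  56
  4   1   5  15  35  70 126
  5   1   6  21  56 126 252
  6   1   7  28  84 210 462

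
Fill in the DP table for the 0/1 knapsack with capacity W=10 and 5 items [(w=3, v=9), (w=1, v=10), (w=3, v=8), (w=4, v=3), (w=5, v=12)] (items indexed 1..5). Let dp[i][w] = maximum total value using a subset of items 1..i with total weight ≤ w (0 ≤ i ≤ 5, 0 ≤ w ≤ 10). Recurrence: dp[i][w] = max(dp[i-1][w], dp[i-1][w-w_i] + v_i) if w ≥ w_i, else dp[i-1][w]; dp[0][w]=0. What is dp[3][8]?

27

i\w   0   1   2   3   4   5   6   7   8   9  10
  0   0   0   0   0   0   0   0   0   0   0   0
  1   0   0   0   9   9   9   9   9   9   9   9
  2   0  10  10  10  19  19  19  19  19  19  19
  3   0  10  10  10  19  19  19  27  27  27  27
  4   0  10  10  10  19  19  19  27  27  27  27
  5   0  10  10  10  19  19  22  27  27  31  31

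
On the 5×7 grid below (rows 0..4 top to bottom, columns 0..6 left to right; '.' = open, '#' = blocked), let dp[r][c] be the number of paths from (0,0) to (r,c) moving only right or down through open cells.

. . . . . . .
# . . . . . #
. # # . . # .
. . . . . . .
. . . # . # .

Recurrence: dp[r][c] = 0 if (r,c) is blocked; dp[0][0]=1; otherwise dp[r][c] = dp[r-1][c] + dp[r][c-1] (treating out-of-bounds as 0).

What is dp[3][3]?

3

r\c   0   1   2   3   4   5   6
  0   1   1   1   1   1   1   1
  1   0   1   2   3   4   5   0
  2   0   0   0   3   7   0   0
  3   0   0   0   3  10  10  10
  4   0   0   0   0  10   0  10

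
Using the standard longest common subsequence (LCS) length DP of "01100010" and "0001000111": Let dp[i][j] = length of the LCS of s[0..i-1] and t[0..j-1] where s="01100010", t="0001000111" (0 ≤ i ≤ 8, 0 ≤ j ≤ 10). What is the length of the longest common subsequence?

6

   ''  0  0  0  1  0  0  0  1  1  1
''  0  0  0  0  0  0  0  0  0  0  0
 0  0  1  1  1  1  1  1  1  1  1  1
 1  0  1  1  1  2  2  2  2  2  2  2
 1  0  1  1  1  2  2  2  2  3  3  3
 0  0  1  2  2  2  3  3  3  3  3  3
 0  0  1  2  3  3  3  4  4  4  4  4
 0  0  1  2  3  3  4  4  5  5  5  5
 1  0  1  2  3  4  4  4  5  6  6  6
 0  0  1  2  3  4  5  5  5  6  6  6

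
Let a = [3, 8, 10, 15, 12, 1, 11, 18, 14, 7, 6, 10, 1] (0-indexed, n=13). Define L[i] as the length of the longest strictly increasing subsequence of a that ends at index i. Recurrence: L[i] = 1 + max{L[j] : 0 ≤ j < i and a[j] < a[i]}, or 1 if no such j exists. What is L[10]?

   i    0    1    2    3    4    5    6    7    8    9   10   11   12
a[i]    3    8   10   15   12    1   11   18   14    7    6   10    1
L[i]    1    2    3    4    4    1    4    5    5    2    2    3    1

2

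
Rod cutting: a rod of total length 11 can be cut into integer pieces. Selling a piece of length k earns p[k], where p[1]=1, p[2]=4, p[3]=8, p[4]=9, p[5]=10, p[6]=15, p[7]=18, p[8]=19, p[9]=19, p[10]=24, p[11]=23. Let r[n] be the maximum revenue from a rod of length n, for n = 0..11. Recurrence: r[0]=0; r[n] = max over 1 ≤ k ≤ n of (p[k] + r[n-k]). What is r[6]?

   n    0    1    2    3    4    5    6    7    8    9   10   11
r[n]    0    1    4    8    9   12   16   18   20   24   26   28

16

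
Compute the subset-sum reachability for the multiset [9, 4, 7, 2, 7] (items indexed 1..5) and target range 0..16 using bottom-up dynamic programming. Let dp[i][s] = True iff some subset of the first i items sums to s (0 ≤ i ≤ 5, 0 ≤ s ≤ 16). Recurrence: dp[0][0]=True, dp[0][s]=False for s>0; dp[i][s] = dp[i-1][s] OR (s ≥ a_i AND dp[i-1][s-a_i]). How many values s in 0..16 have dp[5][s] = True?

i\s   0   1   2   3   4   5   6   7   8   9  10  11  12  13  14  15  16
  0   T   F   F   F   F   F   F   F   F   F   F   F   F   F   F   F   F
  1   T   F   F   F   F   F   F   F   F   T   F   F   F   F   F   F   F
  2   T   F   F   F   T   F   F   F   F   T   F   F   F   T   F   F   F
  3   T   F   F   F   T   F   F   T   F   T   F   T   F   T   F   F   T
  4   T   F   T   F   T   F   T   T   F   T   F   T   F   T   F   T   T
  5   T   F   T   F   T   F   T   T   F   T   F   T   F   T   T   T   T

11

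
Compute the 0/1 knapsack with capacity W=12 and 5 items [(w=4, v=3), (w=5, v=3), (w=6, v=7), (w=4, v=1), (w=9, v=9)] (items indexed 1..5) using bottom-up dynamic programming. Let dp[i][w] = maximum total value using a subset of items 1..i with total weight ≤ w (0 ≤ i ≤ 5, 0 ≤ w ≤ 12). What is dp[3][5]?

3

i\w   0   1   2   3   4   5   6   7   8   9  10  11  12
  0   0   0   0   0   0   0   0   0   0   0   0   0   0
  1   0   0   0   0   3   3   3   3   3   3   3   3   3
  2   0   0   0   0   3   3   3   3   3   6   6   6   6
  3   0   0   0   0   3   3   7   7   7   7  10  10  10
  4   0   0   0   0   3   3   7   7   7   7  10  10  10
  5   0   0   0   0   3   3   7   7   7   9  10  10  10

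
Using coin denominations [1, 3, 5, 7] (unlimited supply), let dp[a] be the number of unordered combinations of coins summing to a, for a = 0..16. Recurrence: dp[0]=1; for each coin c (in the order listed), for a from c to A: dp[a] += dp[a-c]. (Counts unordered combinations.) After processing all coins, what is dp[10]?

after  coin     0     1     2     3     4     5     6     7     8     9    10    11    12    13    14    15    16
          1     1     1     1     1     1     1     1     1     1     1     1     1     1     1     1     1     1
          3     1     1     1     2     2     2     3     3     3     4     4     4     5     5     5     6     6
          5     1     1     1     2     2     3     4     4     5     6     7     8     9    10    11    13    14
          7     1     1     1     2     2     3     4     5     6     7     9    10    12    14    16    19    21

9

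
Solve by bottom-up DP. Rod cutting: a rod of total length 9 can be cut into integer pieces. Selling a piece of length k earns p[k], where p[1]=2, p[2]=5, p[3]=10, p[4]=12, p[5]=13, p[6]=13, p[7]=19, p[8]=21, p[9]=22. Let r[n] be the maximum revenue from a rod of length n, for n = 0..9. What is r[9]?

30

   n    0    1    2    3    4    5    6    7    8    9
r[n]    0    2    5   10   12   15   20   22   25   30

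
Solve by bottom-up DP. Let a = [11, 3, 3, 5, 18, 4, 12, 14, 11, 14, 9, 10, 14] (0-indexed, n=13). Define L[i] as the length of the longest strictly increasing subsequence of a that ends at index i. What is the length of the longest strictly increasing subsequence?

5

   i    0    1    2    3    4    5    6    7    8    9   10   11   12
a[i]   11    3    3    5   18    4   12   14   11   14    9   10   14
L[i]    1    1    1    2    3    2    3    4    3    4    3    4    5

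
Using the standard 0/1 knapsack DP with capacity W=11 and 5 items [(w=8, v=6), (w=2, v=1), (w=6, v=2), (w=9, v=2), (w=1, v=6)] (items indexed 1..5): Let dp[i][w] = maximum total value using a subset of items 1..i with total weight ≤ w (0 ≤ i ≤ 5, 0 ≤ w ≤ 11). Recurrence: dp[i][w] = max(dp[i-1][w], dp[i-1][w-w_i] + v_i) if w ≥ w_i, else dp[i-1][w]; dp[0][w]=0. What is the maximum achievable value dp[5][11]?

13

i\w   0   1   2   3   4   5   6   7   8   9  10  11
  0   0   0   0   0   0   0   0   0   0   0   0   0
  1   0   0   0   0   0   0   0   0   6   6   6   6
  2   0   0   1   1   1   1   1   1   6   6   7   7
  3   0   0   1   1   1   1   2   2   6   6   7   7
  4   0   0   1   1   1   1   2   2   6   6   7   7
  5   0   6   6   7   7   7   7   8   8  12  12  13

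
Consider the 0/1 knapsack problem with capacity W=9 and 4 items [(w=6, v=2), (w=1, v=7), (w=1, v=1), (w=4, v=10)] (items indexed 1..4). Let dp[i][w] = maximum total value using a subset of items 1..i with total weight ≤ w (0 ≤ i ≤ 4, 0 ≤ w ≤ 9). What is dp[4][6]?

i\w   0   1   2   3   4   5   6   7   8   9
  0   0   0   0   0   0   0   0   0   0   0
  1   0   0   0   0   0   0   2   2   2   2
  2   0   7   7   7   7   7   7   9   9   9
  3   0   7   8   8   8   8   8   9  10  10
  4   0   7   8   8  10  17  18  18  18  18

18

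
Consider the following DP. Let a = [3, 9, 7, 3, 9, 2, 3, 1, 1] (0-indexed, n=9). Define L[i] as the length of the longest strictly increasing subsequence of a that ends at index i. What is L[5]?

1

   i    0    1    2    3    4    5    6    7    8
a[i]    3    9    7    3    9    2    3    1    1
L[i]    1    2    2    1    3    1    2    1    1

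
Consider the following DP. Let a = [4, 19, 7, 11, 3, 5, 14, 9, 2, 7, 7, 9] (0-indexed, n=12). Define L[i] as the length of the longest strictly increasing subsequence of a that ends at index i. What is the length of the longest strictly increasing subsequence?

4

   i    0    1    2    3    4    5    6    7    8    9   10   11
a[i]    4   19    7   11    3    5   14    9    2    7    7    9
L[i]    1    2    2    3    1    2    4    3    1    3    3    4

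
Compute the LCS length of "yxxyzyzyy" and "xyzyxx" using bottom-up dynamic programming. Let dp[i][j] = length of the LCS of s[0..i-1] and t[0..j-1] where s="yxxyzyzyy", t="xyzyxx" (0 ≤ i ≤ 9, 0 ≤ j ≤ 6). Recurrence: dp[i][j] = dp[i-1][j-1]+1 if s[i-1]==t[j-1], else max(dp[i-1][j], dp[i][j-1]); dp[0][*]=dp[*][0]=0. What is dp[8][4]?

4

   ''  x  y  z  y  x  x
''  0  0  0  0  0  0  0
 y  0  0  1  1  1  1  1
 x  0  1  1  1  1  2  2
 x  0  1  1  1  1  2  3
 y  0  1  2  2  2  2  3
 z  0  1  2  3  3  3  3
 y  0  1  2  3  4  4  4
 z  0  1  2  3  4  4  4
 y  0  1  2  3  4  4  4
 y  0  1  2  3  4  4  4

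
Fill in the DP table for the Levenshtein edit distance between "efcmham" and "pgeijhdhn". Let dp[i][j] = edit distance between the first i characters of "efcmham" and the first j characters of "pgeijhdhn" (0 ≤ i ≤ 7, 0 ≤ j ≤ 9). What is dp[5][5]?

   ''  p  g  e  i  j  h  d  h  n
''  0  1  2  3  4  5  6  7  8  9
 e  1  1  2  2  3  4  5  6  7  8
 f  2  2  2  3  3  4  5  6  7  8
 c  3  3  3  3  4  4  5  6  7  8
 m  4  4  4  4  4  5  5  6  7  8
 h  5  5  5  5  5  5  5  6  6  7
 a  6  6  6  6  6  6  6  6  7  7
 m  7  7  7  7  7  7  7  7  7  8

5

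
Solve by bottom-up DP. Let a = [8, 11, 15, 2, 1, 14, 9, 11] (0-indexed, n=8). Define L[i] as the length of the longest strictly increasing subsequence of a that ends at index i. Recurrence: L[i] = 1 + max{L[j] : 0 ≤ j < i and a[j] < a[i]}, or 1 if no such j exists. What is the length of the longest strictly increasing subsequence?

   i    0    1    2    3    4    5    6    7
a[i]    8   11   15    2    1   14    9   11
L[i]    1    2    3    1    1    3    2    3

3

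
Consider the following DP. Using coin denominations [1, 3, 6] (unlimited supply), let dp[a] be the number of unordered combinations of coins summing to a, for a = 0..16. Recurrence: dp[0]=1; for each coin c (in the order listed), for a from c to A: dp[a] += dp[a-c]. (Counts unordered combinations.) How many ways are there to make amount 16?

12

after  coin     0     1     2     3     4     5     6     7     8     9    10    11    12    13    14    15    16
          1     1     1     1     1     1     1     1     1     1     1     1     1     1     1     1     1     1
          3     1     1     1     2     2     2     3     3     3     4     4     4     5     5     5     6     6
          6     1     1     1     2     2     2     4     4     4     6     6     6     9     9     9    12    12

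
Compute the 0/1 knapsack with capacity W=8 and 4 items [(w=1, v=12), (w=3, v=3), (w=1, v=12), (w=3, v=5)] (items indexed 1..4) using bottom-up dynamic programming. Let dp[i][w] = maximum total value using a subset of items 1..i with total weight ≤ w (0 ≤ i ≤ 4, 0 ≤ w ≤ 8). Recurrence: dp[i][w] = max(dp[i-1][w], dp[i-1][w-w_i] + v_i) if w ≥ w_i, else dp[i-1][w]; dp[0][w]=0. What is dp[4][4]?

i\w   0   1   2   3   4   5   6   7   8
  0   0   0   0   0   0   0   0   0   0
  1   0  12  12  12  12  12  12  12  12
  2   0  12  12  12  15  15  15  15  15
  3   0  12  24  24  24  27  27  27  27
  4   0  12  24  24  24  29  29  29  32

24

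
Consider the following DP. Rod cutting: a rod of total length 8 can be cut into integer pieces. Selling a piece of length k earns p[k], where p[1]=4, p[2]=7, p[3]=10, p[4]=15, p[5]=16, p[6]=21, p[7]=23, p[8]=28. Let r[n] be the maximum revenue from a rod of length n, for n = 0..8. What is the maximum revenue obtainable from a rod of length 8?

   n    0    1    2    3    4    5    6    7    8
r[n]    0    4    8   12   16   20   24   28   32

32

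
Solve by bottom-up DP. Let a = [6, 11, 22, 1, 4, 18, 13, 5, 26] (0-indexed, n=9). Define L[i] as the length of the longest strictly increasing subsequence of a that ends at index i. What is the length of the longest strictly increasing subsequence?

   i    0    1    2    3    4    5    6    7    8
a[i]    6   11   22    1    4   18   13    5   26
L[i]    1    2    3    1    2    3    3    3    4

4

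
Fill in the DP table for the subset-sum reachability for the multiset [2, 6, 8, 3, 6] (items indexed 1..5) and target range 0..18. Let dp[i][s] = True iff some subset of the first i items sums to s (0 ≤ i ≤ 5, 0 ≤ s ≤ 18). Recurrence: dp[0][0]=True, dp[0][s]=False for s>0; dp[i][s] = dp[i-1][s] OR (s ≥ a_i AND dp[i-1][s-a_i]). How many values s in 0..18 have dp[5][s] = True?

15

i\s   0   1   2   3   4   5   6   7   8   9  10  11  12  13  14  15  16  17  18
  0   T   F   F   F   F   F   F   F   F   F   F   F   F   F   F   F   F   F   F
  1   T   F   T   F   F   F   F   F   F   F   F   F   F   F   F   F   F   F   F
  2   T   F   T   F   F   F   T   F   T   F   F   F   F   F   F   F   F   F   F
  3   T   F   T   F   F   F   T   F   T   F   T   F   F   F   T   F   T   F   F
  4   T   F   T   T   F   T   T   F   T   T   T   T   F   T   T   F   T   T   F
  5   T   F   T   T   F   T   T   F   T   T   T   T   T   T   T   T   T   T   F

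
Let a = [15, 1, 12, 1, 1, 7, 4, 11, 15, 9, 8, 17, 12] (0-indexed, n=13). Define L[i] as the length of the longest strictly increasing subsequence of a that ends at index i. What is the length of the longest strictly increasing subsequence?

5

   i    0    1    2    3    4    5    6    7    8    9   10   11   12
a[i]   15    1   12    1    1    7    4   11   15    9    8   17   12
L[i]    1    1    2    1    1    2    2    3    4    3    3    5    4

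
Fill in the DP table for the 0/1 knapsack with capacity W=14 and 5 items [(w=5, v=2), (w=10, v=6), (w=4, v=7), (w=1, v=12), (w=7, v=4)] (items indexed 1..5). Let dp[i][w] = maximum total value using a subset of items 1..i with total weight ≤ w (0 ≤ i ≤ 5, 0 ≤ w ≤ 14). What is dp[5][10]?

21

i\w   0   1   2   3   4   5   6   7   8   9  10  11  12  13  14
  0   0   0   0   0   0   0   0   0   0   0   0   0   0   0   0
  1   0   0   0   0   0   2   2   2   2   2   2   2   2   2   2
  2   0   0   0   0   0   2   2   2   2   2   6   6   6   6   6
  3   0   0   0   0   7   7   7   7   7   9   9   9   9   9  13
  4   0  12  12  12  12  19  19  19  19  19  21  21  21  21  21
  5   0  12  12  12  12  19  19  19  19  19  21  21  23  23  23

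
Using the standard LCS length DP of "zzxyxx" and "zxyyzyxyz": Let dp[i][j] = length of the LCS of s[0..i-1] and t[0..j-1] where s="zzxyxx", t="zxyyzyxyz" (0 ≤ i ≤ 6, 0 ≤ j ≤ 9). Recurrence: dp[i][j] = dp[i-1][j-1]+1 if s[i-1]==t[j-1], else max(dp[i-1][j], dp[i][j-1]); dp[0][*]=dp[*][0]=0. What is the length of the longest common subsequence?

   ''  z  x  y  y  z  y  x  y  z
''  0  0  0  0  0  0  0  0  0  0
 z  0  1  1  1  1  1  1  1  1  1
 z  0  1  1  1  1  2  2  2  2  2
 x  0  1  2  2  2  2  2  3  3  3
 y  0  1  2  3  3  3  3  3  4  4
 x  0  1  2  3  3  3  3  4  4  4
 x  0  1  2  3  3  3  3  4  4  4

4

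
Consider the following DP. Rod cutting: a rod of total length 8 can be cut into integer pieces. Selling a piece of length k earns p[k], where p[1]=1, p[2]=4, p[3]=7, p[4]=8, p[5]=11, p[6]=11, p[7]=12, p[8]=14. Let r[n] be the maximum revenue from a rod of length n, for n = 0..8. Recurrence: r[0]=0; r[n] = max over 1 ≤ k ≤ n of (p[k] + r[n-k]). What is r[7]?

15

   n    0    1    2    3    4    5    6    7    8
r[n]    0    1    4    7    8   11   14   15   18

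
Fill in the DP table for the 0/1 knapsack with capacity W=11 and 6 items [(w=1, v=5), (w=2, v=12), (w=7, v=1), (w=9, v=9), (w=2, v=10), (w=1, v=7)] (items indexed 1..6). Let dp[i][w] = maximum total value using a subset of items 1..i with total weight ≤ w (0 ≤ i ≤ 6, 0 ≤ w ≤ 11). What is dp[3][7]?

17

i\w   0   1   2   3   4   5   6   7   8   9  10  11
  0   0   0   0   0   0   0   0   0   0   0   0   0
  1   0   5   5   5   5   5   5   5   5   5   5   5
  2   0   5  12  17  17  17  17  17  17  17  17  17
  3   0   5  12  17  17  17  17  17  17  17  18  18
  4   0   5  12  17  17  17  17  17  17  17  18  21
  5   0   5  12  17  22  27  27  27  27  27  27  27
  6   0   7  12  19  24  29  34  34  34  34  34  34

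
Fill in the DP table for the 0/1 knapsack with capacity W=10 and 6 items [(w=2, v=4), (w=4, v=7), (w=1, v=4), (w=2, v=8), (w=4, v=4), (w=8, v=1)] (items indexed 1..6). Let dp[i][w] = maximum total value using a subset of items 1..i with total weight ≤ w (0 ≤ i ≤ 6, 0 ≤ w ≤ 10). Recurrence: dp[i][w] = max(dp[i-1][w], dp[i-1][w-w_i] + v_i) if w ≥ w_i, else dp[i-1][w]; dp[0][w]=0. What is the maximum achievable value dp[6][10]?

i\w   0   1   2   3   4   5   6   7   8   9  10
  0   0   0   0   0   0   0   0   0   0   0   0
  1   0   0   4   4   4   4   4   4   4   4   4
  2   0   0   4   4   7   7  11  11  11  11  11
  3   0   4   4   8   8  11  11  15  15  15  15
  4   0   4   8  12  12  16  16  19  19  23  23
  5   0   4   8  12  12  16  16  19  19  23  23
  6   0   4   8  12  12  16  16  19  19  23  23

23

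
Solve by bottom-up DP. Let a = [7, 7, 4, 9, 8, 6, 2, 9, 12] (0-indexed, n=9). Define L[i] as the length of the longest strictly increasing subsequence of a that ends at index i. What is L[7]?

   i    0    1    2    3    4    5    6    7    8
a[i]    7    7    4    9    8    6    2    9   12
L[i]    1    1    1    2    2    2    1    3    4

3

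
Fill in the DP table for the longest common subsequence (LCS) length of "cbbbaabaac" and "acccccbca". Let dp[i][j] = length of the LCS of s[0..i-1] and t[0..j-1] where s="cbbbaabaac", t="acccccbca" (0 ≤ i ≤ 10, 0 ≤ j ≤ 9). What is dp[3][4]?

   ''  a  c  c  c  c  c  b  c  a
''  0  0  0  0  0  0  0  0  0  0
 c  0  0  1  1  1  1  1  1  1  1
 b  0  0  1  1  1  1  1  2  2  2
 b  0  0  1  1  1  1  1  2  2  2
 b  0  0  1  1  1  1  1  2  2  2
 a  0  1  1  1  1  1  1  2  2  3
 a  0  1  1  1  1  1  1  2  2  3
 b  0  1  1  1  1  1  1  2  2  3
 a  0  1  1  1  1  1  1  2  2  3
 a  0  1  1  1  1  1  1  2  2  3
 c  0  1  2  2  2  2  2  2  3  3

1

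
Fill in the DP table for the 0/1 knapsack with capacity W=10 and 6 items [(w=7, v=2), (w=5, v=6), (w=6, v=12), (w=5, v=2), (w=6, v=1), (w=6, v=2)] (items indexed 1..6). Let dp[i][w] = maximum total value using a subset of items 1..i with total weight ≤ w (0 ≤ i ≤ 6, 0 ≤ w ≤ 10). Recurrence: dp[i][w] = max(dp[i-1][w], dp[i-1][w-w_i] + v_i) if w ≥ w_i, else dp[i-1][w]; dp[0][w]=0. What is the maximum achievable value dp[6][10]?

12

i\w   0   1   2   3   4   5   6   7   8   9  10
  0   0   0   0   0   0   0   0   0   0   0   0
  1   0   0   0   0   0   0   0   2   2   2   2
  2   0   0   0   0   0   6   6   6   6   6   6
  3   0   0   0   0   0   6  12  12  12  12  12
  4   0   0   0   0   0   6  12  12  12  12  12
  5   0   0   0   0   0   6  12  12  12  12  12
  6   0   0   0   0   0   6  12  12  12  12  12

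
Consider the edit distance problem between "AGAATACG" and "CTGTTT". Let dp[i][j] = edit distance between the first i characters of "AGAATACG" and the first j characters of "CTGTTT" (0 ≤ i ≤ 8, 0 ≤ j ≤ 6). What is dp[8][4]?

   ''  C  T  G  T  T  T
''  0  1  2  3  4  5  6
 A  1  1  2  3  4  5  6
 G  2  2  2  2  3  4  5
 A  3  3  3  3  3  4  5
 A  4  4  4  4  4  4  5
 T  5  5  4  5  4  4  4
 A  6  6  5  5  5  5  5
 C  7  6  6  6  6  6  6
 G  8  7  7  6  7  7  7

7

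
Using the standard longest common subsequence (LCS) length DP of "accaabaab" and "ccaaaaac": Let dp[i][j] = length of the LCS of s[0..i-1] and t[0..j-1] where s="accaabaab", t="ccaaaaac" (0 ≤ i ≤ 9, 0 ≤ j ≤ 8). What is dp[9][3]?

   ''  c  c  a  a  a  a  a  c
''  0  0  0  0  0  0  0  0  0
 a  0  0  0  1  1  1  1  1  1
 c  0  1  1  1  1  1  1  1  2
 c  0  1  2  2  2  2  2  2  2
 a  0  1  2  3  3  3  3  3  3
 a  0  1  2  3  4  4  4  4  4
 b  0  1  2  3  4  4  4  4  4
 a  0  1  2  3  4  5  5  5  5
 a  0  1  2  3  4  5  6  6  6
 b  0  1  2  3  4  5  6  6  6

3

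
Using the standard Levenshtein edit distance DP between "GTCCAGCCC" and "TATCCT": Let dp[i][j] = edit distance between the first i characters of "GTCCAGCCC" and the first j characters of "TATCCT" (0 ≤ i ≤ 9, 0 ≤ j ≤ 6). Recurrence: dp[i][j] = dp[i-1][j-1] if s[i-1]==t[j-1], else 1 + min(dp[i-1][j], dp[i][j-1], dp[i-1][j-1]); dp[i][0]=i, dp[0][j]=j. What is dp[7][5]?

   ''  T  A  T  C  C  T
''  0  1  2  3  4  5  6
 G  1  1  2  3  4  5  6
 T  2  1  2  2  3  4  5
 C  3  2  2  3  2  3  4
 C  4  3  3  3  3  2  3
 A  5  4  3  4  4  3  3
 G  6  5  4  4  5  4  4
 C  7  6  5  5  4  5  5
 C  8  7  6  6  5  4  5
 C  9  8  7  7  6  5  5

5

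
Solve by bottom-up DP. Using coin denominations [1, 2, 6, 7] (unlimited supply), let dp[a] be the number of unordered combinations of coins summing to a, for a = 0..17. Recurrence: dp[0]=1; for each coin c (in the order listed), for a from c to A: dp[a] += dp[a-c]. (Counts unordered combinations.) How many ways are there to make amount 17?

29

after  coin     0     1     2     3     4     5     6     7     8     9    10    11    12    13    14    15    16    17
          1     1     1     1     1     1     1     1     1     1     1     1     1     1     1     1     1     1     1
          2     1     1     2     2     3     3     4     4     5     5     6     6     7     7     8     8     9     9
          6     1     1     2     2     3     3     5     5     7     7     9     9    12    12    15    15    18    18
          7     1     1     2     2     3     3     5     6     8     9    11    12    15    17    21    23    27    29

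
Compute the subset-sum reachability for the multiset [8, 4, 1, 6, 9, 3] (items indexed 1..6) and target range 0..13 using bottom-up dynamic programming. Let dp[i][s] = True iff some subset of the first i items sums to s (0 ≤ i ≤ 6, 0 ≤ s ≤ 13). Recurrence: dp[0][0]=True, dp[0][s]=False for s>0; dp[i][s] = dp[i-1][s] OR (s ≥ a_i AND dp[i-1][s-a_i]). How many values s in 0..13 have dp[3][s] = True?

8

i\s   0   1   2   3   4   5   6   7   8   9  10  11  12  13
  0   T   F   F   F   F   F   F   F   F   F   F   F   F   F
  1   T   F   F   F   F   F   F   F   T   F   F   F   F   F
  2   T   F   F   F   T   F   F   F   T   F   F   F   T   F
  3   T   T   F   F   T   T   F   F   T   T   F   F   T   T
  4   T   T   F   F   T   T   T   T   T   T   T   T   T   T
  5   T   T   F   F   T   T   T   T   T   T   T   T   T   T
  6   T   T   F   T   T   T   T   T   T   T   T   T   T   T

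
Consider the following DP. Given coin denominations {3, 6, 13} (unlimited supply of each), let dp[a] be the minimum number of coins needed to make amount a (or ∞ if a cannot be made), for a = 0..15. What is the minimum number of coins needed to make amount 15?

 a  0  1  2  3  4  5  6  7  8  9 10 11 12 13 14 15
dp  0  -  -  1  -  -  1  -  -  2  -  -  2  1  -  3
(- denotes ∞ / unreachable)

3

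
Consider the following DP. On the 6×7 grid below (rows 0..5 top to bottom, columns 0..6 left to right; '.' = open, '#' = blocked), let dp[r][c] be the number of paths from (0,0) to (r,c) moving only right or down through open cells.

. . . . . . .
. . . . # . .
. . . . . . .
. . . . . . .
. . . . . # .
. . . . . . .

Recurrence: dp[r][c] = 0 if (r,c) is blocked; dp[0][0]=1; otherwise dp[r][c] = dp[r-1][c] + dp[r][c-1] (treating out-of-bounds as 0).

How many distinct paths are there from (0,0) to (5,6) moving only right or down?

175

r\c   0   1   2   3   4   5   6
  0   1   1   1   1   1   1   1
  1   1   2   3   4   0   1   2
  2   1   3   6  10  10  11  13
  3   1   4  10  20  30  41  54
  4   1   5  15  35  65   0  54
  5   1   6  21  56 121 121 175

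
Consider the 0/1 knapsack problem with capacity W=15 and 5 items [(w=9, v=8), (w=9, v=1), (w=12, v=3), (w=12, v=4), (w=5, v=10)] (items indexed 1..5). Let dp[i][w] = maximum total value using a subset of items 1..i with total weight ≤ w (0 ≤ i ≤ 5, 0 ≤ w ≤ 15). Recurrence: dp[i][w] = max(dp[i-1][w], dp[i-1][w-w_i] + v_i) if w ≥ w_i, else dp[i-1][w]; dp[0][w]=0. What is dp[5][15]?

18

i\w   0   1   2   3   4   5   6   7   8   9  10  11  12  13  14  15
  0   0   0   0   0   0   0   0   0   0   0   0   0   0   0   0   0
  1   0   0   0   0   0   0   0   0   0   8   8   8   8   8   8   8
  2   0   0   0   0   0   0   0   0   0   8   8   8   8   8   8   8
  3   0   0   0   0   0   0   0   0   0   8   8   8   8   8   8   8
  4   0   0   0   0   0   0   0   0   0   8   8   8   8   8   8   8
  5   0   0   0   0   0  10  10  10  10  10  10  10  10  10  18  18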